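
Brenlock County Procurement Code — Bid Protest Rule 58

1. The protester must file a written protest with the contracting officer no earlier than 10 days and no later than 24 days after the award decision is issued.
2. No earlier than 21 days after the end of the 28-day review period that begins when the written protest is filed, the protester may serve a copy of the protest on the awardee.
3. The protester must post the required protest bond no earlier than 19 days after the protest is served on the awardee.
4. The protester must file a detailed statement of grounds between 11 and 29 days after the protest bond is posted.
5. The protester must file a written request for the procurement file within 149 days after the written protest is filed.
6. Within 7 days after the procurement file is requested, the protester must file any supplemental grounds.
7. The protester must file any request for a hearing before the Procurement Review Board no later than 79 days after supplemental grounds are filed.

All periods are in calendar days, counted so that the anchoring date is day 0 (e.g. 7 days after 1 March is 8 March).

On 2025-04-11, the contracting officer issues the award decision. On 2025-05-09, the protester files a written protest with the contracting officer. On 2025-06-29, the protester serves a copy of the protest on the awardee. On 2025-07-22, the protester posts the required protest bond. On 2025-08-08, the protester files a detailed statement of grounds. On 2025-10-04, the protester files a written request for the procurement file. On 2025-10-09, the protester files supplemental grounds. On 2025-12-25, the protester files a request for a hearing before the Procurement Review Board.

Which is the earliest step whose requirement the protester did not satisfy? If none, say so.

Step 1

(1) the permitted window runs from 2025-04-11 + 10 = 2025-04-21 to 2025-04-11 + 24 = 2025-05-05; 2025-05-09 is 4 days past the end of the window.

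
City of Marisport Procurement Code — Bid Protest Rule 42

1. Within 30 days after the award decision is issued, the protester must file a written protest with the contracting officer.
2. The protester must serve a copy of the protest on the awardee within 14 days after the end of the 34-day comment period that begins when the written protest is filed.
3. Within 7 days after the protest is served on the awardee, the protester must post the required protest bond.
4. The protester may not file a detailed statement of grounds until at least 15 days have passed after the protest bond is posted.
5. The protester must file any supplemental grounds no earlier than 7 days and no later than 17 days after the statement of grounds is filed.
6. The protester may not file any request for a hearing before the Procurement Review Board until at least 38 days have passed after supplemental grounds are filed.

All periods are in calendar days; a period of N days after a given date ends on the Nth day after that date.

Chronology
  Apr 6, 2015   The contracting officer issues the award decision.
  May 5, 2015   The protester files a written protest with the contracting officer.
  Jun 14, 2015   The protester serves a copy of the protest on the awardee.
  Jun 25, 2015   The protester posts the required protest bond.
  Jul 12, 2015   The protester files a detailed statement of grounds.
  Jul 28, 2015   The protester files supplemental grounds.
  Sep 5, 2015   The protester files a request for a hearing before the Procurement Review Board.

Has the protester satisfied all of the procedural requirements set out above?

No

Step 1 — counting 30 days from Apr 6, 2015 (when the award decision is issued) gives a deadline of May 6, 2015; done May 5, 2015 — timely.
Step 2 — counting 14 days from Jun 8, 2015 (end of the 34-day comment period, which began when the written protest is filed on May 5, 2015) gives a deadline of Jun 22, 2015; done Jun 14, 2015 — timely.
Step 3 — counting 7 days from Jun 14, 2015 (when the protest is served on the awardee) gives a deadline of Jun 21, 2015; not done until Jun 25, 2015, 4 days after the deadline.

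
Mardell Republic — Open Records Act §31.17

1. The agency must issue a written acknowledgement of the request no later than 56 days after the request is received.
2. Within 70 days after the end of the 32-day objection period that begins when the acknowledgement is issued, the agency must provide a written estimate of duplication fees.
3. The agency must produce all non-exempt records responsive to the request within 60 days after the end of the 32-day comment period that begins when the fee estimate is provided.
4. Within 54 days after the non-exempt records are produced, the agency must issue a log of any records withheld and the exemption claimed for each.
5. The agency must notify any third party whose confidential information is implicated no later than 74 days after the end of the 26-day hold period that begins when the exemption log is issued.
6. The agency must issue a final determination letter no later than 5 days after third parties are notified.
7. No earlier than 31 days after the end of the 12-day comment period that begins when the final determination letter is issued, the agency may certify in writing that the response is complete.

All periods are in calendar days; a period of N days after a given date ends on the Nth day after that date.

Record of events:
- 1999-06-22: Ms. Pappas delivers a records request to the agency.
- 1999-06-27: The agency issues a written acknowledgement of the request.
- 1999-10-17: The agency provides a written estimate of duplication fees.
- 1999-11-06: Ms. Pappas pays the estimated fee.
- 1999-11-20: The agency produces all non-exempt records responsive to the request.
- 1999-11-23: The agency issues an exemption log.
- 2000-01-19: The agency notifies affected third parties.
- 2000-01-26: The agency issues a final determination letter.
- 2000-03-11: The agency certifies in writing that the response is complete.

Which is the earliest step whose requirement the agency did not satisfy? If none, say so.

Step 1: 56 days after 1999-06-22 (when the request is received) is 1999-08-17; completed 1999-06-27, before the deadline.
Step 2: 70 days after 1999-07-29 (end of the 32-day objection period, which began when the acknowledgement is issued on 1999-06-27) is 1999-10-07; not done until 1999-10-17, 10 days after the deadline.
Later steps need not be reached.

Step 2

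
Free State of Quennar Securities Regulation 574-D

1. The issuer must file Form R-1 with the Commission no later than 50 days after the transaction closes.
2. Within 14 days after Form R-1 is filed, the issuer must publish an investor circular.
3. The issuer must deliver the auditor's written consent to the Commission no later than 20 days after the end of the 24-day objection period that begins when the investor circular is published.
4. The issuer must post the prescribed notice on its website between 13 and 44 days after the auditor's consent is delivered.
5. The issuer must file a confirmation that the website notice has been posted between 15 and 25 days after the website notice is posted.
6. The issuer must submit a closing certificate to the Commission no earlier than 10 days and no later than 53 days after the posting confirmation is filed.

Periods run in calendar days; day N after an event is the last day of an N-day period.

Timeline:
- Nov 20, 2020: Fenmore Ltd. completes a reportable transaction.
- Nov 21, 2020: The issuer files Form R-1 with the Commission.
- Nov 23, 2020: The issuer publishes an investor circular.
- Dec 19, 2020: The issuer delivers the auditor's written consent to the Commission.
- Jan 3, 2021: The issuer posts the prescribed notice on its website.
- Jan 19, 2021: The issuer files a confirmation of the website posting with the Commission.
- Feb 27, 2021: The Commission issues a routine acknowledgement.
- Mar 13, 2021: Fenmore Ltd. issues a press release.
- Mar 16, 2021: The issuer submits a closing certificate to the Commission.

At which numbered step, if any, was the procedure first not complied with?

Step 6

Step 1: 50 days after Nov 20, 2020 (when the transaction closes) is Jan 9, 2021; done Nov 21, 2020 — timely.
Step 2: 14 days after Nov 21, 2020 (when Form R-1 is filed) is Dec 5, 2020; Nov 23, 2020 is within that limit.
Step 3: 20 days after Dec 17, 2020 (end of the 24-day objection period, which began when the investor circular is published on Nov 23, 2020) is Jan 6, 2021; completed Dec 19, 2020, before the deadline.
Step 4: the window is 13–44 days after Dec 19, 2020 (when the auditor's consent is delivered), so Jan 1, 2021 through Feb 1, 2021; done Jan 3, 2021 — within the window.
Step 5: the window is 15–25 days after Jan 3, 2021 (when the website notice is posted), so Jan 18, 2021 through Jan 28, 2021; Jan 19, 2021 falls inside that range.
Step 6: the window is 10–53 days after Jan 19, 2021 (when the posting confirmation is filed), so Jan 29, 2021 through Mar 13, 2021; done Mar 16, 2021 — 3 days after the window closed.
Later steps need not be reached.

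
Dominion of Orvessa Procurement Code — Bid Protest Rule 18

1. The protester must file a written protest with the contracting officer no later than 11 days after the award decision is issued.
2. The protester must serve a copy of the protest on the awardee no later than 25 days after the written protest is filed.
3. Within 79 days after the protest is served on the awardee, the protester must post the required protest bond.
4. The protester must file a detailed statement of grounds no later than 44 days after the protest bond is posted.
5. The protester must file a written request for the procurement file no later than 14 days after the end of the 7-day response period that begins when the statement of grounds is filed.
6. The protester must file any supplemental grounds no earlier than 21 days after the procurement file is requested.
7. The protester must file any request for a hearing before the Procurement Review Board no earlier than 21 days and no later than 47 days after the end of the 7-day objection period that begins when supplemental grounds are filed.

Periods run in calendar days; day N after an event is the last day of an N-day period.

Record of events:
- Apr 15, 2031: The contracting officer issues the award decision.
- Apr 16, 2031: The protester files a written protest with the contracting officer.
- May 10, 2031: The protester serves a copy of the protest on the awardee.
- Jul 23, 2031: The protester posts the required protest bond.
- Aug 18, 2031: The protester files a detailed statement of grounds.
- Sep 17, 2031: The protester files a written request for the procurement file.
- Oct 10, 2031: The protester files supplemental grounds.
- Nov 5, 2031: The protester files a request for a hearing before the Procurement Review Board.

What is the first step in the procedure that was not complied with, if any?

Step 1: 11 days after Apr 15, 2031 (when the award decision is issued) is Apr 26, 2031; completed Apr 16, 2031, before the deadline.
Step 2: 25 days after Apr 16, 2031 (when the written protest is filed) is May 11, 2031; completed May 10, 2031, before the deadline.
Step 3: 79 days after May 10, 2031 (when the protest is served on the awardee) is Jul 28, 2031; done Jul 23, 2031 — timely.
Step 4: 44 days after Jul 23, 2031 (when the protest bond is posted) is Sep 5, 2031; completed Aug 18, 2031, before the deadline.
Step 5: 14 days after Aug 25, 2031 (end of the 7-day response period, which began when the statement of grounds is filed on Aug 18, 2031) is Sep 8, 2031; not done until Sep 17, 2031, 9 days after the deadline.

Step 5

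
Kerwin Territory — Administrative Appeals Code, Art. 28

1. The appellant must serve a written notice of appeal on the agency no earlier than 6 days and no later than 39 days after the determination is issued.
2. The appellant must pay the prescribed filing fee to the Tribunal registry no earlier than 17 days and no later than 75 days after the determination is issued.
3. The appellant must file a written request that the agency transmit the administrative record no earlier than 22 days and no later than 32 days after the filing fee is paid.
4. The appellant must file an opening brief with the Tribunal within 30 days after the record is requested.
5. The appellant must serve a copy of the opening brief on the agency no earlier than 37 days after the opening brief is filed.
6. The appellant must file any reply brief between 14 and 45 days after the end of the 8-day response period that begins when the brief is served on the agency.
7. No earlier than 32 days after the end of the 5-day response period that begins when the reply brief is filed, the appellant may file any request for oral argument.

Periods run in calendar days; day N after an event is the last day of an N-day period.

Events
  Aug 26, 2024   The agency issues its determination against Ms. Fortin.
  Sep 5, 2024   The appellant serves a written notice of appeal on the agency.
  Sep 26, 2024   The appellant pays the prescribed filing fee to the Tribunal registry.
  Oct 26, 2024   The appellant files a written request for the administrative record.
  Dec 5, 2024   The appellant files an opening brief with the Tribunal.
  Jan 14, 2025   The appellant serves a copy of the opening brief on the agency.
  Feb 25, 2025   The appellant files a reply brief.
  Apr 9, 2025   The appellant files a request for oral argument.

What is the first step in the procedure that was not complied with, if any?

(1) the permitted window runs from Aug 26, 2024 + 6 = Sep 1, 2024 to Aug 26, 2024 + 39 = Oct 4, 2024; done Sep 5, 2024 — within the window.
(2) the permitted window runs from Aug 26, 2024 + 17 = Sep 12, 2024 to Aug 26, 2024 + 75 = Nov 9, 2024; done Sep 26, 2024, which is between those dates.
(3) the permitted window runs from Sep 26, 2024 + 22 = Oct 18, 2024 to Sep 26, 2024 + 32 = Oct 28, 2024; done Oct 26, 2024, which is between those dates.
(4) due by Oct 26, 2024 + 30 days = Nov 25, 2024; not done until Dec 5, 2024, 10 days after the deadline.
That is the first point of non-compliance.

Step 4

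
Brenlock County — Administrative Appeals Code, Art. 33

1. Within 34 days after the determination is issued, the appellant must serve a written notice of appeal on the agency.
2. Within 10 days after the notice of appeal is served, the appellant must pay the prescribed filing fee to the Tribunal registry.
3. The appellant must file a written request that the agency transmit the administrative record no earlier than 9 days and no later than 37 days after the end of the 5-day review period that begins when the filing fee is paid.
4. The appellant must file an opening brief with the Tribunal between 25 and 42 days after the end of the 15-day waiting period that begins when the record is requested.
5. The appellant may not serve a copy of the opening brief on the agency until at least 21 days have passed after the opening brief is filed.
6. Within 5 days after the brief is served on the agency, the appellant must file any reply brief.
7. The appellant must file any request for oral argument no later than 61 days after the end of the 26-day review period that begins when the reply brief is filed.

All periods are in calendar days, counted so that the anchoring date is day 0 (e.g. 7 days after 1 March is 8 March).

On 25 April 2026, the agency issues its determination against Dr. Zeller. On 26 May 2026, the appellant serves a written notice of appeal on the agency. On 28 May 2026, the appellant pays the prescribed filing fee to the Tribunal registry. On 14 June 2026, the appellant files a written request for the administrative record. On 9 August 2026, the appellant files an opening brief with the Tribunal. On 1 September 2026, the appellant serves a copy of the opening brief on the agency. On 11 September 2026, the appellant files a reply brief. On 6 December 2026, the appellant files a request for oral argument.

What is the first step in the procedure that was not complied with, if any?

Step 6

Step 1 — counting 34 days from 25 April 2026 (when the determination is issued) gives a deadline of 29 May 2026; 26 May 2026 is within that limit.
Step 2 — counting 10 days from 26 May 2026 (when the notice of appeal is served) gives a deadline of 5 June 2026; done 28 May 2026 — timely.
Step 3 — 9 and 37 days from 2 June 2026 (end of the 5-day review period, which began when the filing fee is paid on 28 May 2026) are 11 June 2026 and 9 July 2026 respectively; done 14 June 2026 — within the window.
Step 4 — 25 and 42 days from 29 June 2026 (end of the 15-day waiting period, which began when the record is requested on 14 June 2026) are 24 July 2026 and 10 August 2026 respectively; done 9 August 2026 — within the window.
Step 5 — must wait 21 days from 9 August 2026 (when the opening brief is filed), so not before 30 August 2026; done 1 September 2026, after the minimum wait.
Step 6 — counting 5 days from 1 September 2026 (when the brief is served on the agency) gives a deadline of 6 September 2026; done 11 September 2026 — 5 days late.
Later steps need not be reached.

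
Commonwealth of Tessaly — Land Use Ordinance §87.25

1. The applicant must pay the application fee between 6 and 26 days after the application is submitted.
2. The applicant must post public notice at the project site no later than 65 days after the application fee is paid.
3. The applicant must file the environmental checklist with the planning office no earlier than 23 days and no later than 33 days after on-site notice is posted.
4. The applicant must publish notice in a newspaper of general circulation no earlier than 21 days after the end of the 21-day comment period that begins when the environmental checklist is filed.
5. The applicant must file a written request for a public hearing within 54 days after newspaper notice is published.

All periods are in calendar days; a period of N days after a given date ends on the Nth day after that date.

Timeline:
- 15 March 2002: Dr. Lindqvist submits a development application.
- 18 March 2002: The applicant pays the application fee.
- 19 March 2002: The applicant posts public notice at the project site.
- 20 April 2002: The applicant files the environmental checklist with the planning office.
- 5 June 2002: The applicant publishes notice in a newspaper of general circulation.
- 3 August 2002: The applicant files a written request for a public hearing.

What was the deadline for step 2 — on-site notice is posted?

22 May 2002

Step 2 runs from 18 March 2002, when the application fee is paid. 65 days after 18 March 2002 is 22 May 2002.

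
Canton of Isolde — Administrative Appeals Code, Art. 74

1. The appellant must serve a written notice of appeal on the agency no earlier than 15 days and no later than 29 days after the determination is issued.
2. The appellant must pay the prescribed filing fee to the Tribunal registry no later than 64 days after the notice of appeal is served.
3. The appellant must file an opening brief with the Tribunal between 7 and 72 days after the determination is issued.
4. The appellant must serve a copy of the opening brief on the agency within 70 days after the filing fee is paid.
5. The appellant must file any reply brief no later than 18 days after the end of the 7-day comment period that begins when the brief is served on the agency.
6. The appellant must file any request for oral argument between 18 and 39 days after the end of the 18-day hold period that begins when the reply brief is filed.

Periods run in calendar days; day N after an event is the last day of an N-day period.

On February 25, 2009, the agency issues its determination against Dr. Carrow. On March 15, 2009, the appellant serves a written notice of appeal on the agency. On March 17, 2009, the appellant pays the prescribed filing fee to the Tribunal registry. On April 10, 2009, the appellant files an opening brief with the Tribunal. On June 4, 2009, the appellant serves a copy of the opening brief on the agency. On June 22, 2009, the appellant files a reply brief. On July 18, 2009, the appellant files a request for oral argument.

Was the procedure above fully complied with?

Step 1 — 15 and 29 days from February 25, 2009 (when the determination is issued) are March 12, 2009 and March 26, 2009 respectively; done March 15, 2009, which is between those dates.
Step 2 — counting 64 days from March 15, 2009 (when the notice of appeal is served) gives a deadline of May 18, 2009; completed March 17, 2009, before the deadline.
Step 3 — 7 and 72 days from February 25, 2009 (when the determination is issued) are March 4, 2009 and May 8, 2009 respectively; April 10, 2009 falls inside that range.
Step 4 — counting 70 days from March 17, 2009 (when the filing fee is paid) gives a deadline of May 26, 2009; June 4, 2009 misses that deadline by 9 days.

No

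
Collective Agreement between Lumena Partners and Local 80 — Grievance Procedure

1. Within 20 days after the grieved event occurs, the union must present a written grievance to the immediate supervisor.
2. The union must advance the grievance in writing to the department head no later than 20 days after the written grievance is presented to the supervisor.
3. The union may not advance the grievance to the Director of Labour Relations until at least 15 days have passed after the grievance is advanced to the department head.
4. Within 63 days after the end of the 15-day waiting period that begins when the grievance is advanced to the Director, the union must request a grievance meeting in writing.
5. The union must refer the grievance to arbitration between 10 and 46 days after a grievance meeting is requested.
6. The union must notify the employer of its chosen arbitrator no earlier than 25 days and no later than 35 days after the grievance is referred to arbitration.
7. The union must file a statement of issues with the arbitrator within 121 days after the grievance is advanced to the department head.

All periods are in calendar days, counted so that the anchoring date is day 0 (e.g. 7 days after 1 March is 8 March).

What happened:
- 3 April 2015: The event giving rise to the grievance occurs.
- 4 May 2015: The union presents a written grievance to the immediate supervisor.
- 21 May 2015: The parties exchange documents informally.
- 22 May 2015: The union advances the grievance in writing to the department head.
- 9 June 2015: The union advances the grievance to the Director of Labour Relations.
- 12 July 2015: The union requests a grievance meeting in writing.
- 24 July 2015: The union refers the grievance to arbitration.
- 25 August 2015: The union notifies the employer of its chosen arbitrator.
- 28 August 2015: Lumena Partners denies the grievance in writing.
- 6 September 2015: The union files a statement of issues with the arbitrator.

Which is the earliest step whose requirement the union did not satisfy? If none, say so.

(1) due by 3 April 2015 + 20 days = 23 April 2015; done 4 May 2015 — 11 days late.
The procedure was therefore not followed at step 1.

Step 1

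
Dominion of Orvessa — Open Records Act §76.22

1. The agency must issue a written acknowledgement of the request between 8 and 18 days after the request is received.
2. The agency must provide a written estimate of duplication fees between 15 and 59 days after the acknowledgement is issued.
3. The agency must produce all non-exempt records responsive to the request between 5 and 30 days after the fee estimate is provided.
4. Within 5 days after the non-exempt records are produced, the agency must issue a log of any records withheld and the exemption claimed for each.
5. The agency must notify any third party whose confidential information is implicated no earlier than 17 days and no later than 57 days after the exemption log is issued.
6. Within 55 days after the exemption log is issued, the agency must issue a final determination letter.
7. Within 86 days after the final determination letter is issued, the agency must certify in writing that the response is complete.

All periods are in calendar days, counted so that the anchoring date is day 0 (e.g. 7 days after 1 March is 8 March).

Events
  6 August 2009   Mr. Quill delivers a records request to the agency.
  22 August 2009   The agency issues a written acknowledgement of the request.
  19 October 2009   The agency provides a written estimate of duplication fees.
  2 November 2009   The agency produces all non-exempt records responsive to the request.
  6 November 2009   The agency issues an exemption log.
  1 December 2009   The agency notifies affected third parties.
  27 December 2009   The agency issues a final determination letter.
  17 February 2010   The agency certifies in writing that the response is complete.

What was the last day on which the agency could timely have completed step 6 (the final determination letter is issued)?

31 December 2009

Step 6 runs from 6 November 2009, when the exemption log is issued. 55 days after 6 November 2009 is 31 December 2009.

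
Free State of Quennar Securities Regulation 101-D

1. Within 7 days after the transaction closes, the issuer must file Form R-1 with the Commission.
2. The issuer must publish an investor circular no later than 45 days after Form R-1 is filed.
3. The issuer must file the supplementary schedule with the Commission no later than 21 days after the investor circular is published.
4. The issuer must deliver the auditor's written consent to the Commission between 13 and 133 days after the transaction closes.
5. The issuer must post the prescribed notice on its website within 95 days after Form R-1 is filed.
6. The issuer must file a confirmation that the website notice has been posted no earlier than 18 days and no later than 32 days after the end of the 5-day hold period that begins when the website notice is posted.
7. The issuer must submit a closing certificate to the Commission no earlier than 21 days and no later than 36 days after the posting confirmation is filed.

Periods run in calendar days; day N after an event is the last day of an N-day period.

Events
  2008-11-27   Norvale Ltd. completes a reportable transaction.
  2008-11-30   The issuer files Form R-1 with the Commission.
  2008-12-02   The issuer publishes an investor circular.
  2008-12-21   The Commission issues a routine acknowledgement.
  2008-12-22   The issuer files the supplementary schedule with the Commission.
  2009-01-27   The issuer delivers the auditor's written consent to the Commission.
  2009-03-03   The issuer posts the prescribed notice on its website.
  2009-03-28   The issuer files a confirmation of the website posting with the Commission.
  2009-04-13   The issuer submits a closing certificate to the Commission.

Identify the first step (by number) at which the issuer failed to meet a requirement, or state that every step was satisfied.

Step 7

Step 1: 7 days after 2008-11-27 (when the transaction closes) is 2008-12-04; 2008-11-30 is within that limit.
Step 2: 45 days after 2008-11-30 (when Form R-1 is filed) is 2009-01-14; 2008-12-02 is within that limit.
Step 3: 21 days after 2008-12-02 (when the investor circular is published) is 2008-12-23; done 2008-12-22 — timely.
Step 4: the window is 13–133 days after 2008-11-27 (when the transaction closes), so 2008-12-10 through 2009-04-09; 2009-01-27 falls inside that range.
Step 5: 95 days after 2008-11-30 (when Form R-1 is filed) is 2009-03-05; 2009-03-03 is within that limit.
Step 6: the window is 18–32 days after 2009-03-08 (end of the 5-day hold period, which began when the website notice is posted on 2009-03-03), so 2009-03-26 through 2009-04-09; done 2009-03-28, which is between those dates.
Step 7: the window is 21–36 days after 2009-03-28 (when the posting confirmation is filed), so 2009-04-18 through 2009-05-03; 2009-04-13 is 5 days too early.
That is the first point of non-compliance.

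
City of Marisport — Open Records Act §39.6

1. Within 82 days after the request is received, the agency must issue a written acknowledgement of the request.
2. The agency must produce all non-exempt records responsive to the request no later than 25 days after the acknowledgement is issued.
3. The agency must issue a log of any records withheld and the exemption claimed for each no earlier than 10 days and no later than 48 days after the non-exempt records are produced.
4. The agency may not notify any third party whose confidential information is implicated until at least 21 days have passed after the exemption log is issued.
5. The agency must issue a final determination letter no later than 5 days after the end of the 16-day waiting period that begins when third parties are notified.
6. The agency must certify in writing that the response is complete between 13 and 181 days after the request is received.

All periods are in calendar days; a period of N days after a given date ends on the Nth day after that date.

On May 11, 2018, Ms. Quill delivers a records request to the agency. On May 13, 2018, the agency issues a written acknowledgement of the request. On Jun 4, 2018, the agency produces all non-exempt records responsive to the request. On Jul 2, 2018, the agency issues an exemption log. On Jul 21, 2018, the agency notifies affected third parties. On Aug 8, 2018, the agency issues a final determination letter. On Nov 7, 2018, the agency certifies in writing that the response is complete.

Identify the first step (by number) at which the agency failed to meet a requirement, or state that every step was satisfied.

(1) due by May 11, 2018 + 82 days = Aug 1, 2018; completed May 13, 2018, before the deadline.
(2) due by May 13, 2018 + 25 days = Jun 7, 2018; completed Jun 4, 2018, before the deadline.
(3) the permitted window runs from Jun 4, 2018 + 10 = Jun 14, 2018 to Jun 4, 2018 + 48 = Jul 22, 2018; done Jul 2, 2018 — within the window.
(4) permitted from Jul 2, 2018 + 21 days = Jul 23, 2018 onward; done Jul 21, 2018 — 2 days too early.

Step 4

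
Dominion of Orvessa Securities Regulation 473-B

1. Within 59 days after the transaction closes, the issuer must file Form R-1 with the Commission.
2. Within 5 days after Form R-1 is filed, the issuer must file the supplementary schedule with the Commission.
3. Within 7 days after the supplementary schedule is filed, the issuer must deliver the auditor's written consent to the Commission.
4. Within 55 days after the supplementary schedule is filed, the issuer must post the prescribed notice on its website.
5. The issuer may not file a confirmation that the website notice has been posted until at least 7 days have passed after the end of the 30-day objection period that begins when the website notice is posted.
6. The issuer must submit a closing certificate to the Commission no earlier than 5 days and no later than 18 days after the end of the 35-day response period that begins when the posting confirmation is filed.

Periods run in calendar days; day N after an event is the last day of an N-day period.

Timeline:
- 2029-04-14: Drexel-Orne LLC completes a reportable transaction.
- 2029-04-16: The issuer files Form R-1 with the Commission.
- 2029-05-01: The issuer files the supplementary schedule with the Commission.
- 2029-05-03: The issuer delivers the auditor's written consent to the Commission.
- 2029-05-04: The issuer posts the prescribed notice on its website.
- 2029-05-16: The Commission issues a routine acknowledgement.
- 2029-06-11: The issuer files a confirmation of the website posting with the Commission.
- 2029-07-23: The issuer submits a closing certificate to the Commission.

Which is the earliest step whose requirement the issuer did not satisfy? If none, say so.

Step 2

Step 1 — counting 59 days from 2029-04-14 (when the transaction closes) gives a deadline of 2029-06-12; 2029-04-16 is within that limit.
Step 2 — counting 5 days from 2029-04-16 (when Form R-1 is filed) gives a deadline of 2029-04-21; 2029-05-01 misses that deadline by 10 days.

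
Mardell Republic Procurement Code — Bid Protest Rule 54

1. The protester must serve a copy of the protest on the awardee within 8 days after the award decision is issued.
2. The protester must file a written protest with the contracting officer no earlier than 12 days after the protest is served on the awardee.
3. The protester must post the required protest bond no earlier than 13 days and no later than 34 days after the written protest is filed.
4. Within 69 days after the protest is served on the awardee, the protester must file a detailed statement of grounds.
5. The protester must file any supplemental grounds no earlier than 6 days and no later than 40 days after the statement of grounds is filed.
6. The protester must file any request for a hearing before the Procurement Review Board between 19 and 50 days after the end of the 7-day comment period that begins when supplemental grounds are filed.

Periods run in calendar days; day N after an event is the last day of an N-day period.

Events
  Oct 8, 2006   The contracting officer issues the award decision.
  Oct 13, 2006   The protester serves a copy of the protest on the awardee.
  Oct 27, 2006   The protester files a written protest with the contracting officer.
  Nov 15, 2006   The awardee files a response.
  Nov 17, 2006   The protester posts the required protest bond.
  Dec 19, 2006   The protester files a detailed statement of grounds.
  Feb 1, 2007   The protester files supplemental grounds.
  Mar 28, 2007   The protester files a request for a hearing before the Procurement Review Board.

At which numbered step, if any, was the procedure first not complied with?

Step 5

(1) due by Oct 8, 2006 + 8 days = Oct 16, 2006; Oct 13, 2006 is within that limit.
(2) permitted from Oct 13, 2006 + 12 days = Oct 25, 2006 onward; done Oct 27, 2006 — permitted.
(3) the permitted window runs from Oct 27, 2006 + 13 = Nov 9, 2006 to Oct 27, 2006 + 34 = Nov 30, 2006; done Nov 17, 2006 — within the window.
(4) due by Oct 13, 2006 + 69 days = Dec 21, 2006; done Dec 19, 2006 — timely.
(5) the permitted window runs from Dec 19, 2006 + 6 = Dec 25, 2006 to Dec 19, 2006 + 40 = Jan 28, 2007; done Feb 1, 2007 — 4 days after the window closed.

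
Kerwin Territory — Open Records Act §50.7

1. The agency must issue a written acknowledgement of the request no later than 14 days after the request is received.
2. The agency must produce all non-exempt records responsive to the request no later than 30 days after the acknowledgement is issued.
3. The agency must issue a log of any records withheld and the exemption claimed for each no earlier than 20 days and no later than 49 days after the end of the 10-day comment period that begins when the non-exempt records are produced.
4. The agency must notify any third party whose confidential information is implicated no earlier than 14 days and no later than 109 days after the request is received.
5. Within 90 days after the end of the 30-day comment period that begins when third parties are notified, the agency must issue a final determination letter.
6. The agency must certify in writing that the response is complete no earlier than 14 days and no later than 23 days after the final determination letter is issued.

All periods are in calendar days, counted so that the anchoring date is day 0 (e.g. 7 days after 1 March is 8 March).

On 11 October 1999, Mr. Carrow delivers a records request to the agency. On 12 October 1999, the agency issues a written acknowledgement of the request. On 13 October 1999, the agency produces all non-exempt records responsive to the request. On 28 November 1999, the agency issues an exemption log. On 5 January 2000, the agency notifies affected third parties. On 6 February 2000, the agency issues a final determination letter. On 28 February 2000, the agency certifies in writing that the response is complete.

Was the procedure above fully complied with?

Yes

(1) due by 11 October 1999 + 14 days = 25 October 1999; 12 October 1999 is within that limit.
(2) due by 12 October 1999 + 30 days = 11 November 1999; completed 13 October 1999, before the deadline.
(3) the permitted window runs from 23 October 1999 + 20 = 12 November 1999 to 23 October 1999 + 49 = 11 December 1999; done 28 November 1999 — within the window.
(4) the permitted window runs from 11 October 1999 + 14 = 25 October 1999 to 11 October 1999 + 109 = 28 January 2000; done 5 January 2000 — within the window.
(5) due by 4 February 2000 + 90 days = 4 May 2000; done 6 February 2000 — timely.
(6) the permitted window runs from 6 February 2000 + 14 = 20 February 2000 to 6 February 2000 + 23 = 29 February 2000; done 28 February 2000, which is between those dates.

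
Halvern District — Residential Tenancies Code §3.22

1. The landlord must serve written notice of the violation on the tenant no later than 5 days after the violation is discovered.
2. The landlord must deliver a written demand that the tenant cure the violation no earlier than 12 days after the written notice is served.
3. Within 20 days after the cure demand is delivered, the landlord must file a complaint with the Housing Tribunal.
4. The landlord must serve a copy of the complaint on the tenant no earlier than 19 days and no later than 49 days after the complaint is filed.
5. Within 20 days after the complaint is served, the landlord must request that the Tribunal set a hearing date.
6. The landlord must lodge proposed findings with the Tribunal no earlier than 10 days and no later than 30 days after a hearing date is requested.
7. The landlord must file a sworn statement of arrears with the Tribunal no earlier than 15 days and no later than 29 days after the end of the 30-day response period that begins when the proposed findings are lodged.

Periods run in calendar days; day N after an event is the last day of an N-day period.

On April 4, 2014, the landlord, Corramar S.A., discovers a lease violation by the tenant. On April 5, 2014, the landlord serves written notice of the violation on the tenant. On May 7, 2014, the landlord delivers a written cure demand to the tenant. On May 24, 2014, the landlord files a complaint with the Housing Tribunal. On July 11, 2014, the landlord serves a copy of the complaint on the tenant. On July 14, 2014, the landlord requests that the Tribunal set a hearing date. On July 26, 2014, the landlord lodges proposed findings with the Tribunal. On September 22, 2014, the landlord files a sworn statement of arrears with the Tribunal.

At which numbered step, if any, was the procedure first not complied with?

None — every step was satisfied

Step 1: 5 days after April 4, 2014 (when the violation is discovered) is April 9, 2014; completed April 5, 2014, before the deadline.
Step 2: the earliest permitted date is 12 days after April 5, 2014 (when the written notice is served), i.e. April 17, 2014; May 7, 2014 is on or after that date.
Step 3: 20 days after May 7, 2014 (when the cure demand is delivered) is May 27, 2014; done May 24, 2014 — timely.
Step 4: the window is 19–49 days after May 24, 2014 (when the complaint is filed), so June 12, 2014 through July 12, 2014; July 11, 2014 falls inside that range.
Step 5: 20 days after July 11, 2014 (when the complaint is served) is July 31, 2014; done July 14, 2014 — timely.
Step 6: the window is 10–30 days after July 14, 2014 (when a hearing date is requested), so July 24, 2014 through August 13, 2014; July 26, 2014 falls inside that range.
Step 7: the window is 15–29 days after August 25, 2014 (end of the 30-day response period, which began when the proposed findings are lodged on July 26, 2014), so September 9, 2014 through September 23, 2014; done September 22, 2014 — within the window.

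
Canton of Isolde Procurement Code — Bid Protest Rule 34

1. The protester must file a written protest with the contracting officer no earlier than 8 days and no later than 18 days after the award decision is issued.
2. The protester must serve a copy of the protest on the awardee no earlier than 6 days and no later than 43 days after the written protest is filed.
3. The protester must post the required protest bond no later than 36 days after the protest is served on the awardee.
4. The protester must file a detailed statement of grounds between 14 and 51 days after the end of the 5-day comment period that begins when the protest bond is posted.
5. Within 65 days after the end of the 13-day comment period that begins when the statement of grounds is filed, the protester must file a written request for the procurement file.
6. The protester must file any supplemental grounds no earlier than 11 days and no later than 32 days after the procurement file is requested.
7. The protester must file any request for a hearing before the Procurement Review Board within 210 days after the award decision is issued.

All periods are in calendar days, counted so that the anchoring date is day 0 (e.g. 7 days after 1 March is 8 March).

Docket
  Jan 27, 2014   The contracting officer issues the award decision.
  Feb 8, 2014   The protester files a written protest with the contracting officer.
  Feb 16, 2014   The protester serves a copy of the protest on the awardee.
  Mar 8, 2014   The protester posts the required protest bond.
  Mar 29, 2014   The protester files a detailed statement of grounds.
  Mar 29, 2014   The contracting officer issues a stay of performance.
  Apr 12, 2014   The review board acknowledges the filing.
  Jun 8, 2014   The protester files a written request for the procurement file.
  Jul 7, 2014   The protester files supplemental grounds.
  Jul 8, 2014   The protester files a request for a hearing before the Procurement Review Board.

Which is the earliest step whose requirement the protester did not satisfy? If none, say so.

None — every step was satisfied

Step 1 — 8 and 18 days from Jan 27, 2014 (when the award decision is issued) are Feb 4, 2014 and Feb 14, 2014 respectively; done Feb 8, 2014, which is between those dates.
Step 2 — 6 and 43 days from Feb 8, 2014 (when the written protest is filed) are Feb 14, 2014 and Mar 23, 2014 respectively; Feb 16, 2014 falls inside that range.
Step 3 — counting 36 days from Feb 16, 2014 (when the protest is served on the awardee) gives a deadline of Mar 24, 2014; Mar 8, 2014 is within that limit.
Step 4 — 14 and 51 days from Mar 13, 2014 (end of the 5-day comment period, which began when the protest bond is posted on Mar 8, 2014) are Mar 27, 2014 and May 3, 2014 respectively; done Mar 29, 2014, which is between those dates.
Step 5 — counting 65 days from Apr 11, 2014 (end of the 13-day comment period, which began when the statement of grounds is filed on Mar 29, 2014) gives a deadline of Jun 15, 2014; completed Jun 8, 2014, before the deadline.
Step 6 — 11 and 32 days from Jun 8, 2014 (when the procurement file is requested) are Jun 19, 2014 and Jul 10, 2014 respectively; Jul 7, 2014 falls inside that range.
Step 7 — counting 210 days from Jan 27, 2014 (when the award decision is issued) gives a deadline of Aug 25, 2014; completed Jul 8, 2014, before the deadline.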